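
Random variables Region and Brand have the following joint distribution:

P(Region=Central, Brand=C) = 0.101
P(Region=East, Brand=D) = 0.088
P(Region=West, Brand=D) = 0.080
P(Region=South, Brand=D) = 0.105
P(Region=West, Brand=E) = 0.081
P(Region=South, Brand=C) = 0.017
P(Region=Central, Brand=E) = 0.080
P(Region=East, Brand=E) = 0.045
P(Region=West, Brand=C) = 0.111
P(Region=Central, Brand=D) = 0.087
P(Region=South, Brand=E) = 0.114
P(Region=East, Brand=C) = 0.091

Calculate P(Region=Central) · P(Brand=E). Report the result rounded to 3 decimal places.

0.086

P(Region=Central) = 0.101 + 0.087 + 0.080 = 0.268.
P(Brand=E) = 0.114 + 0.045 + 0.081 + 0.080 = 0.320.
Product: 0.268 × 0.320 = 0.086.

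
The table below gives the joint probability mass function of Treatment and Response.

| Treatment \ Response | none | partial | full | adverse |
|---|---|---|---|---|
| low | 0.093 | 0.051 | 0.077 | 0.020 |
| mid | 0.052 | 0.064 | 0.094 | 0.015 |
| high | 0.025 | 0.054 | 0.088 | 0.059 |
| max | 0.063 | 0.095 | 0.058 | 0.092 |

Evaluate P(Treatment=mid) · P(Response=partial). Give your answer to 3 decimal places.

0.059

P(Treatment=mid) = 0.052 + 0.064 + 0.094 + 0.015 = 0.225.
P(Response=partial) = 0.051 + 0.064 + 0.054 + 0.095 = 0.264.
Product: 0.225 × 0.264 = 0.059.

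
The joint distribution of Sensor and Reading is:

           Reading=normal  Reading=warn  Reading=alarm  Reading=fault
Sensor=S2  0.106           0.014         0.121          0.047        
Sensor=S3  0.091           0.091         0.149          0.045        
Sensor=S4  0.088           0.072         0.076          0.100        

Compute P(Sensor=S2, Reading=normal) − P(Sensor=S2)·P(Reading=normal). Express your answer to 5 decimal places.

P(Sensor=S2) = 0.106 + 0.014 + 0.121 + 0.047 = 0.288.
P(Reading=normal) = 0.106 + 0.091 + 0.088 = 0.285.
P(Sensor=S2, Reading=normal) − P(Sensor=S2)P(Reading=normal) = 0.106 − 0.288×0.285 = 0.02392.

0.02392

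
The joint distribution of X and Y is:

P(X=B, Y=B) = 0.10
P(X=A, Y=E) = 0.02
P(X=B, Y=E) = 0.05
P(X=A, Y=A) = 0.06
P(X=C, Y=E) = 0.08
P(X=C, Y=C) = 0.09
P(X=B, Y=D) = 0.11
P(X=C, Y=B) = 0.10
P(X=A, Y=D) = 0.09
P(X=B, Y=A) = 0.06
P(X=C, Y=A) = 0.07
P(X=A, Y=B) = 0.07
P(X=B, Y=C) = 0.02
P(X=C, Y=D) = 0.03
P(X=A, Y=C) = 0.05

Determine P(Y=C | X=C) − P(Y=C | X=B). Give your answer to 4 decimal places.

P(X=C) = 0.07 + 0.10 + 0.09 + 0.03 + 0.08 = 0.37; P(Y=C | X=C) = 0.09/0.37 = 0.24324.
P(X=B) = 0.06 + 0.10 + 0.02 + 0.11 + 0.05 = 0.34; P(Y=C | X=B) = 0.02/0.34 = 0.05882.
Difference = 0.1844.

0.1844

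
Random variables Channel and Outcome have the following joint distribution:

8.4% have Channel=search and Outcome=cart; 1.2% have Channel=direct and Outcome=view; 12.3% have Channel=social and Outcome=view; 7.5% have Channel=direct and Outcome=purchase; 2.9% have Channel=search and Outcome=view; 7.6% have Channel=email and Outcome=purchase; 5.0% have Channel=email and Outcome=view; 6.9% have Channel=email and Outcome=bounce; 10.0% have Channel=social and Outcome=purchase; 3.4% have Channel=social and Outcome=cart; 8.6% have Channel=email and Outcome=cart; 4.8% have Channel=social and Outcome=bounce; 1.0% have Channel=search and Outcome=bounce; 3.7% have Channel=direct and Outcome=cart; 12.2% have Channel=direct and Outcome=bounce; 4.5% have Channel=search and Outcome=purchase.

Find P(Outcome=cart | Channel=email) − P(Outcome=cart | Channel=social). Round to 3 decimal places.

0.195

P(Channel=email) = 0.069 + 0.050 + 0.086 + 0.076 = 0.281; P(Outcome=cart | Channel=email) = 0.086/0.281 = 0.3060.
P(Channel=social) = 0.048 + 0.123 + 0.034 + 0.100 = 0.305; P(Outcome=cart | Channel=social) = 0.034/0.305 = 0.1115.
Difference = 0.195.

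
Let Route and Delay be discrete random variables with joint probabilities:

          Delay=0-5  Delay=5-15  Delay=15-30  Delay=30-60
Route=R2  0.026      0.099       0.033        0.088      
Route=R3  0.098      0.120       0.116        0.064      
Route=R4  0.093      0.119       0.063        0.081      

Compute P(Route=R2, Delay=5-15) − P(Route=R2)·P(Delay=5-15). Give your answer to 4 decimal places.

0.0159

P(Route=R2) = 0.026 + 0.099 + 0.033 + 0.088 = 0.246.
P(Delay=5-15) = 0.099 + 0.120 + 0.119 = 0.338.
P(Route=R2, Delay=5-15) − P(Route=R2)P(Delay=5-15) = 0.099 − 0.246×0.338 = 0.0159.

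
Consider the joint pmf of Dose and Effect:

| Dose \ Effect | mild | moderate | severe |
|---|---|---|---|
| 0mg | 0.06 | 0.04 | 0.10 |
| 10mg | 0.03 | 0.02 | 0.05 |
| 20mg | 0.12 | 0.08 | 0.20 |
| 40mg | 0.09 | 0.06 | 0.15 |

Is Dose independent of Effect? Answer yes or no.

yes

Every cell satisfies P(Dose,Effect) = P(Dose)·P(Effect). For instance P(Dose=20mg) = 0.40, P(Effect=severe) = 0.50, and 0.40×0.50 = 0.20 matches the joint entry. So Dose and Effect are independent.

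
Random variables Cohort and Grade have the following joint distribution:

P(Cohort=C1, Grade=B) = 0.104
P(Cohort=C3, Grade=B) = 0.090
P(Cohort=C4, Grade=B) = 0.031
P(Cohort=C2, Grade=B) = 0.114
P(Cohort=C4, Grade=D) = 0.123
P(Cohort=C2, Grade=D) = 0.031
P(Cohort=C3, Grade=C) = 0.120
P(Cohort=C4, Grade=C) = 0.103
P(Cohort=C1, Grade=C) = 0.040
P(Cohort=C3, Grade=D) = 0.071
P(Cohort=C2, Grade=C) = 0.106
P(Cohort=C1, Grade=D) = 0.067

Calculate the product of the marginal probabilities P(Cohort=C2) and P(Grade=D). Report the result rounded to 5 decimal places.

0.07329

P(Cohort=C2) = 0.114 + 0.106 + 0.031 = 0.251.
P(Grade=D) = 0.067 + 0.031 + 0.071 + 0.123 = 0.292.
Product: 0.251 × 0.292 = 0.07329.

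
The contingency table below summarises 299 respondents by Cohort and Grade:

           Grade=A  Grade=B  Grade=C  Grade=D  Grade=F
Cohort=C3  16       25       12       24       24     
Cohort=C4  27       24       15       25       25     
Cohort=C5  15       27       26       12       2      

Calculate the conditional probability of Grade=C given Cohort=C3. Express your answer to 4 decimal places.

0.1188

Total with Cohort=C3: 16 + 25 + 12 + 24 + 24 = 101.
P(Grade=C | Cohort=C3) = 12/101 = 0.1188.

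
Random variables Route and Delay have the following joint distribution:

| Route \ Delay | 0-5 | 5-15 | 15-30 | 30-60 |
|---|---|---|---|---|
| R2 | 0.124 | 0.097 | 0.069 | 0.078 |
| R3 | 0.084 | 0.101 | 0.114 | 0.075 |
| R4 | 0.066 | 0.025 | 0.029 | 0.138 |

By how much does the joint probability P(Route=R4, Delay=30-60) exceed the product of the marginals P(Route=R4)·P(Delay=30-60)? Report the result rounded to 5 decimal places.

P(Route=R4) = 0.066 + 0.025 + 0.029 + 0.138 = 0.258.
P(Delay=30-60) = 0.078 + 0.075 + 0.138 = 0.291.
P(Route=R4, Delay=30-60) − P(Route=R4)P(Delay=30-60) = 0.138 − 0.258×0.291 = 0.06292.

0.06292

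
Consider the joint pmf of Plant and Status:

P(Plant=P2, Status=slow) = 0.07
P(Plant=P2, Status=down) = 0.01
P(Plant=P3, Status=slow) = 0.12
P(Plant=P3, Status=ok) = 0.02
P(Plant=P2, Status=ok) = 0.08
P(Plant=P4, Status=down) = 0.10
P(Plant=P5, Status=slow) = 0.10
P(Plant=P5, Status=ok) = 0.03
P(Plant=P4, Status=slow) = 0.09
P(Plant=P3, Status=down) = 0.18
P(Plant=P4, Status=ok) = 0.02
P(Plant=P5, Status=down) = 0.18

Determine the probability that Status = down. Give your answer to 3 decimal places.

0.470

P(Status=down) = 0.01 + 0.18 + 0.10 + 0.18 = 0.47.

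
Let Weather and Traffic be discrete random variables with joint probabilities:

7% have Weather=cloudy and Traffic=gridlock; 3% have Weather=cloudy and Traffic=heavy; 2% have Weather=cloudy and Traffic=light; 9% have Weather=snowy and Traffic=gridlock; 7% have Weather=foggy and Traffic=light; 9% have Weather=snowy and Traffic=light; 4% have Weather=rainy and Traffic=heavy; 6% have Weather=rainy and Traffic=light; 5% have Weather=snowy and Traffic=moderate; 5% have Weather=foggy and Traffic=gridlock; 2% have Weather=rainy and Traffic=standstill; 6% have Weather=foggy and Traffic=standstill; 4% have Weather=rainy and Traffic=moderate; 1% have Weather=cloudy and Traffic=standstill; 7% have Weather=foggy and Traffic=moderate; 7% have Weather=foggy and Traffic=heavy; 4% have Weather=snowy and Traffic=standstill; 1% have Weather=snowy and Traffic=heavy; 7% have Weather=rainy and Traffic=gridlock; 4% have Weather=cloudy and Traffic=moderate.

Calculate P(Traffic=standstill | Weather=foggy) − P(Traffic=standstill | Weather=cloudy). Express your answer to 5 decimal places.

0.12868

P(Weather=foggy) = 0.07 + 0.07 + 0.07 + 0.05 + 0.06 = 0.32; P(Traffic=standstill | Weather=foggy) = 0.06/0.32 = 0.187500.
P(Weather=cloudy) = 0.02 + 0.04 + 0.03 + 0.07 + 0.01 = 0.17; P(Traffic=standstill | Weather=cloudy) = 0.01/0.17 = 0.058824.
Difference = 0.12868.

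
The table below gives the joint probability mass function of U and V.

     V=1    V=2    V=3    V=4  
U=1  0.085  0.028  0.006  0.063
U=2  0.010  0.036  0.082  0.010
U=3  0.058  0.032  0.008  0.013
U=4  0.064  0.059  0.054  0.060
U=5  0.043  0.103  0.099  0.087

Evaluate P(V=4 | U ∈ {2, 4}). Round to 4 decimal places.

0.1867

P(U=2) = 0.010 + 0.036 + 0.082 + 0.010 = 0.138.
P(U=4) = 0.064 + 0.059 + 0.054 + 0.060 = 0.237.
P(U ∈ {2, 4}) = 0.138 + 0.237 = 0.375; P(V=4, U ∈ {2, 4}) = 0.010 + 0.060 = 0.070.
P(V=4 | U ∈ {2, 4}) = 0.070/0.375 = 0.1867.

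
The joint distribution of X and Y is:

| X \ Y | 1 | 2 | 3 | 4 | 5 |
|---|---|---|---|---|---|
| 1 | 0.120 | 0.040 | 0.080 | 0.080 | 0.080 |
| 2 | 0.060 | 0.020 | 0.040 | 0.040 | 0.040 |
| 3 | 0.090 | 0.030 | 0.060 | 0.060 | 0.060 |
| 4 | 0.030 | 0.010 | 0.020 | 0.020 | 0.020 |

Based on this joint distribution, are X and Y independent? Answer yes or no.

yes

Every cell satisfies P(X,Y) = P(X)·P(Y). For instance P(X=1) = 0.400, P(Y=1) = 0.300, and 0.400×0.300 = 0.120 matches the joint entry. So X and Y are independent.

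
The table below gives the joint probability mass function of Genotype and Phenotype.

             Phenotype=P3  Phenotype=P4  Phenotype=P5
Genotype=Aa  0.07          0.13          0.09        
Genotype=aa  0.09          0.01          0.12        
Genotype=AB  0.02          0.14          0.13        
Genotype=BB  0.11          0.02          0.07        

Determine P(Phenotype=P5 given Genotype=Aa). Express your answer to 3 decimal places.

0.310

P(Genotype=Aa) = 0.07 + 0.13 + 0.09 = 0.29.
P(Phenotype=P5 | Genotype=Aa) = 0.09/0.29 = 0.310.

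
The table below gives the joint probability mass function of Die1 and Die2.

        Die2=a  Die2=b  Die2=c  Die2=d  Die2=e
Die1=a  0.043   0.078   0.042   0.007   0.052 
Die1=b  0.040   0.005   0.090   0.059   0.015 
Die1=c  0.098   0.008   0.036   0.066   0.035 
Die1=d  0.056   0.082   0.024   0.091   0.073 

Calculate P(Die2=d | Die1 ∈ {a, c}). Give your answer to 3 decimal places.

0.157

P(Die1=a) = 0.043 + 0.078 + 0.042 + 0.007 + 0.052 = 0.222.
P(Die1=c) = 0.098 + 0.008 + 0.036 + 0.066 + 0.035 = 0.243.
P(Die1 ∈ {a, c}) = 0.222 + 0.243 = 0.465; P(Die2=d, Die1 ∈ {a, c}) = 0.007 + 0.066 = 0.073.
P(Die2=d | Die1 ∈ {a, c}) = 0.073/0.465 = 0.157.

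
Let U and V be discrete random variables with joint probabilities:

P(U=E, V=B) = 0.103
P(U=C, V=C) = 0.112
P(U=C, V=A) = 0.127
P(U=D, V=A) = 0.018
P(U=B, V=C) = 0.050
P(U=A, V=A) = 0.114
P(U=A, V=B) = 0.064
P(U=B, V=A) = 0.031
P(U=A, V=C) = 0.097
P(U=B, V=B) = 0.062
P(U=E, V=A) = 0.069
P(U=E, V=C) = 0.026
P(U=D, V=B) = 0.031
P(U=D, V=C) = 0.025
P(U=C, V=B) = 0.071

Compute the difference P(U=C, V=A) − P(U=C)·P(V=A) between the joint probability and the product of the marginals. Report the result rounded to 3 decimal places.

0.016

P(U=C) = 0.127 + 0.071 + 0.112 = 0.310.
P(V=A) = 0.114 + 0.031 + 0.127 + 0.018 + 0.069 = 0.359.
P(U=C, V=A) − P(U=C)P(V=A) = 0.127 − 0.310×0.359 = 0.016.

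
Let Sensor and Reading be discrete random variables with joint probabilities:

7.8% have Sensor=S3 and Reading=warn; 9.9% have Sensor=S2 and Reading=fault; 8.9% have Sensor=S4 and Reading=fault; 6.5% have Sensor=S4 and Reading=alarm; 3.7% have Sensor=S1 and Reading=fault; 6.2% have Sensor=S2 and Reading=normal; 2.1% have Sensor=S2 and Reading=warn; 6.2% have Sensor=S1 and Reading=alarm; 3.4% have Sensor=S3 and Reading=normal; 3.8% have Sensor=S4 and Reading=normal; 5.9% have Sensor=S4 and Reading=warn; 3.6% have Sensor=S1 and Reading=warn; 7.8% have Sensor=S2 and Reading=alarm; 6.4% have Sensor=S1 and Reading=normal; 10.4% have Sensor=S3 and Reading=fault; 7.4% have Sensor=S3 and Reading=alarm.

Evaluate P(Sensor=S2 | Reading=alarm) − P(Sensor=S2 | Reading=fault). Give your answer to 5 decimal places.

-0.02134

P(Reading=alarm) = 0.062 + 0.078 + 0.074 + 0.065 = 0.279; P(Sensor=S2 | Reading=alarm) = 0.078/0.279 = 0.279570.
P(Reading=fault) = 0.037 + 0.099 + 0.104 + 0.089 = 0.329; P(Sensor=S2 | Reading=fault) = 0.099/0.329 = 0.300912.
Difference = -0.02134.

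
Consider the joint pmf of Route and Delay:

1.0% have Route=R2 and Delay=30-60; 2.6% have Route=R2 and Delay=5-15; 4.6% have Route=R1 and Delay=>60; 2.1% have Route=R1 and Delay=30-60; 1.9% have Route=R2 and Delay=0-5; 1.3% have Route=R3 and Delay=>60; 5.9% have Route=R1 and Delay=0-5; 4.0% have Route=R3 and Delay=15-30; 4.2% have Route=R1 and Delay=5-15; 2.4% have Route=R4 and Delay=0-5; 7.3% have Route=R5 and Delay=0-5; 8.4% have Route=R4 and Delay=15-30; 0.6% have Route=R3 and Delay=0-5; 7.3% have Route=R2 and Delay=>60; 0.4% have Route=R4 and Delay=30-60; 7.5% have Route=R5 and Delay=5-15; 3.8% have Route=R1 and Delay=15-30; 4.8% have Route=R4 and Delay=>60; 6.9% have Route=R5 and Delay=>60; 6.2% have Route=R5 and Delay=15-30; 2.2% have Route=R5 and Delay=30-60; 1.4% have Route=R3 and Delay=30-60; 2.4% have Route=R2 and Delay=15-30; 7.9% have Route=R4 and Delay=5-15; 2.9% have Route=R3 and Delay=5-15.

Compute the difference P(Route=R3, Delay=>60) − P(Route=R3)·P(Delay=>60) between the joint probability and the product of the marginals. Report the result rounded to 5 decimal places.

-0.01240

P(Route=R3) = 0.006 + 0.029 + 0.040 + 0.014 + 0.013 = 0.102.
P(Delay=>60) = 0.046 + 0.073 + 0.013 + 0.048 + 0.069 = 0.249.
P(Route=R3, Delay=>60) − P(Route=R3)P(Delay=>60) = 0.013 − 0.102×0.249 = -0.01240.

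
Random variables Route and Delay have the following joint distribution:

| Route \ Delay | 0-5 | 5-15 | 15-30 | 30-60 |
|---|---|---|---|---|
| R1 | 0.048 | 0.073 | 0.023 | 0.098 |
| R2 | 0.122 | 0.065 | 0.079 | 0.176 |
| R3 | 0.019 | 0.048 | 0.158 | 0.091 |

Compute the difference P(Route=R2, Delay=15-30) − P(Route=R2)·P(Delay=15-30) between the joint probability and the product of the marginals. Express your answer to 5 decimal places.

-0.03592

P(Route=R2) = 0.122 + 0.065 + 0.079 + 0.176 = 0.442.
P(Delay=15-30) = 0.023 + 0.079 + 0.158 = 0.260.
P(Route=R2, Delay=15-30) − P(Route=R2)P(Delay=15-30) = 0.079 − 0.442×0.260 = -0.03592.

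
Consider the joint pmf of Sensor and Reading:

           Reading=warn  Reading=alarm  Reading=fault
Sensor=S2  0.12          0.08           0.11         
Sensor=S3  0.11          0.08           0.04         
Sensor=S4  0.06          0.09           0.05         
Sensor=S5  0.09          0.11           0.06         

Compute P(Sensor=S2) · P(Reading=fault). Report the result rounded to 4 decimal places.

P(Sensor=S2) = 0.12 + 0.08 + 0.11 = 0.31.
P(Reading=fault) = 0.11 + 0.04 + 0.05 + 0.06 = 0.26.
Product: 0.31 × 0.26 = 0.0806.

0.0806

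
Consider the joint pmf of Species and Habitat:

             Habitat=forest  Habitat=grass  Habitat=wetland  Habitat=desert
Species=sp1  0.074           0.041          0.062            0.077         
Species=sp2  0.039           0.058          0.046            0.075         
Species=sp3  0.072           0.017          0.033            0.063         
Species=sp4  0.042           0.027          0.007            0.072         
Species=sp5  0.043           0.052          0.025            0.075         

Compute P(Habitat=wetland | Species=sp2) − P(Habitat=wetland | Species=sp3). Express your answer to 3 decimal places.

0.033

P(Species=sp2) = 0.039 + 0.058 + 0.046 + 0.075 = 0.218; P(Habitat=wetland | Species=sp2) = 0.046/0.218 = 0.2110.
P(Species=sp3) = 0.072 + 0.017 + 0.033 + 0.063 = 0.185; P(Habitat=wetland | Species=sp3) = 0.033/0.185 = 0.1784.
Difference = 0.033.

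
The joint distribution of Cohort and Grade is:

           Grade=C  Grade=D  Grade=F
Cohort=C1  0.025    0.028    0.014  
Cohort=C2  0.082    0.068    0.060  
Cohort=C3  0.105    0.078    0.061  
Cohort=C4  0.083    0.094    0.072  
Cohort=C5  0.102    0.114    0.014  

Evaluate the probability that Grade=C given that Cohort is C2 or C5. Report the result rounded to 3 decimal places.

P(Cohort=C2) = 0.082 + 0.068 + 0.060 = 0.210.
P(Cohort=C5) = 0.102 + 0.114 + 0.014 = 0.230.
P(Cohort ∈ {C2, C5}) = 0.210 + 0.230 = 0.440; P(Grade=C, Cohort ∈ {C2, C5}) = 0.082 + 0.102 = 0.184.
P(Grade=C | Cohort ∈ {C2, C5}) = 0.184/0.440 = 0.418.

0.418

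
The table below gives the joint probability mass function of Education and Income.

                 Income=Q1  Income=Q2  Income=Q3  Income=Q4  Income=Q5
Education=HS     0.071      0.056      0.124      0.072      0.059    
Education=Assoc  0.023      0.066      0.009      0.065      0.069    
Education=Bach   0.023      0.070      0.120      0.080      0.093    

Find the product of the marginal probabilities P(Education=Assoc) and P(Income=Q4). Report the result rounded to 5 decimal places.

0.05034

P(Education=Assoc) = 0.023 + 0.066 + 0.009 + 0.065 + 0.069 = 0.232.
P(Income=Q4) = 0.072 + 0.065 + 0.080 = 0.217.
Product: 0.232 × 0.217 = 0.05034.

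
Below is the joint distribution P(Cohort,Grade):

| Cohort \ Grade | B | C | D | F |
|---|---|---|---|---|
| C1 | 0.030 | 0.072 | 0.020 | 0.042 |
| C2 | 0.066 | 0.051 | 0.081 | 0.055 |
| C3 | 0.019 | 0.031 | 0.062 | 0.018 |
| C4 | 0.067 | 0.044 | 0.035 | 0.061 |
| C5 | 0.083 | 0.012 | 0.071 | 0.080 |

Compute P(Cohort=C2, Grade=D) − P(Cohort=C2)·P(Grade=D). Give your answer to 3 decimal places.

0.013

P(Cohort=C2) = 0.066 + 0.051 + 0.081 + 0.055 = 0.253.
P(Grade=D) = 0.020 + 0.081 + 0.062 + 0.035 + 0.071 = 0.269.
P(Cohort=C2, Grade=D) − P(Cohort=C2)P(Grade=D) = 0.081 − 0.253×0.269 = 0.013.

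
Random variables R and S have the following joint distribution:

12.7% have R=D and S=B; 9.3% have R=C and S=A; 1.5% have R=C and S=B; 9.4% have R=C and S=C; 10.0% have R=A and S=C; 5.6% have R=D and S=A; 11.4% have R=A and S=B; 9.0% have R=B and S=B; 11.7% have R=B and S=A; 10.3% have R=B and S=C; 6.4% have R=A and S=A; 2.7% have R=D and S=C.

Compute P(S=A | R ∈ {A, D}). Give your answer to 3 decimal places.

0.246

P(R=A) = 0.064 + 0.114 + 0.100 = 0.278.
P(R=D) = 0.056 + 0.127 + 0.027 = 0.210.
P(R ∈ {A, D}) = 0.278 + 0.210 = 0.488; P(S=A, R ∈ {A, D}) = 0.064 + 0.056 = 0.120.
P(S=A | R ∈ {A, D}) = 0.120/0.488 = 0.246.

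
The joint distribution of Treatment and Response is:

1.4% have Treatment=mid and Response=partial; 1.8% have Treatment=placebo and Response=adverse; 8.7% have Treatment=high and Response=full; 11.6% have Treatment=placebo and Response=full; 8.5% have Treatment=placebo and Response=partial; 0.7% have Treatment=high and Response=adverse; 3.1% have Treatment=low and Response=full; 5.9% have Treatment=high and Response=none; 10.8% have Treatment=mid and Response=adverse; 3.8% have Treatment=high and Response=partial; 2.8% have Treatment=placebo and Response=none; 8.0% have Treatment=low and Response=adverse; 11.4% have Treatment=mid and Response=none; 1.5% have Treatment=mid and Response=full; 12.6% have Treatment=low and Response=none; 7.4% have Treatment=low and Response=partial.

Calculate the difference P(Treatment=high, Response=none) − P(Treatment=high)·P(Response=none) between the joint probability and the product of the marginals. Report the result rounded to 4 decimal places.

P(Treatment=high) = 0.059 + 0.038 + 0.087 + 0.007 = 0.191.
P(Response=none) = 0.028 + 0.126 + 0.114 + 0.059 = 0.327.
P(Treatment=high, Response=none) − P(Treatment=high)P(Response=none) = 0.059 − 0.191×0.327 = -0.0035.

-0.0035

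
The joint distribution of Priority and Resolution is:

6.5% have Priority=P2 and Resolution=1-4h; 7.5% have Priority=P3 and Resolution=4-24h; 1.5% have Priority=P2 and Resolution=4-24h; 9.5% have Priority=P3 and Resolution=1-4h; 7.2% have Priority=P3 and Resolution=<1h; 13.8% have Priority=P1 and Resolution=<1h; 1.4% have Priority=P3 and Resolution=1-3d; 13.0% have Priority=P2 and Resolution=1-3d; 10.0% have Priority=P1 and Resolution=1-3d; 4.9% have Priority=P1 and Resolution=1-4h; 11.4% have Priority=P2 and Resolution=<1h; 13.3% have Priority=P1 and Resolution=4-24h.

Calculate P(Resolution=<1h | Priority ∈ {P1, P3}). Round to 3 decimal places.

P(Priority=P1) = 0.138 + 0.049 + 0.133 + 0.100 = 0.420.
P(Priority=P3) = 0.072 + 0.095 + 0.075 + 0.014 = 0.256.
P(Priority ∈ {P1, P3}) = 0.420 + 0.256 = 0.676; P(Resolution=<1h, Priority ∈ {P1, P3}) = 0.138 + 0.072 = 0.210.
P(Resolution=<1h | Priority ∈ {P1, P3}) = 0.210/0.676 = 0.311.

0.311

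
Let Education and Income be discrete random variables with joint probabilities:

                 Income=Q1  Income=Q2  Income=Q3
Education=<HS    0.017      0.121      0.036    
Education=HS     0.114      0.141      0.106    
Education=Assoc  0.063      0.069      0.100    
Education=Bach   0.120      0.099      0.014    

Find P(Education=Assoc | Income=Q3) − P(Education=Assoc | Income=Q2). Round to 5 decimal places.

0.23016

P(Income=Q3) = 0.036 + 0.106 + 0.100 + 0.014 = 0.256; P(Education=Assoc | Income=Q3) = 0.100/0.256 = 0.390625.
P(Income=Q2) = 0.121 + 0.141 + 0.069 + 0.099 = 0.430; P(Education=Assoc | Income=Q2) = 0.069/0.430 = 0.160465.
Difference = 0.23016.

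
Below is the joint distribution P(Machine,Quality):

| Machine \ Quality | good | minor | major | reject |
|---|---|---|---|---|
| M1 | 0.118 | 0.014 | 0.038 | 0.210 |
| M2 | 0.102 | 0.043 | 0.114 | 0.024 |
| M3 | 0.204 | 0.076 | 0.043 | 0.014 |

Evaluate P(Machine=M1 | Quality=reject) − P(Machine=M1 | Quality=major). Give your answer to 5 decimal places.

0.65190

P(Quality=reject) = 0.210 + 0.024 + 0.014 = 0.248; P(Machine=M1 | Quality=reject) = 0.210/0.248 = 0.846774.
P(Quality=major) = 0.038 + 0.114 + 0.043 = 0.195; P(Machine=M1 | Quality=major) = 0.038/0.195 = 0.194872.
Difference = 0.65190.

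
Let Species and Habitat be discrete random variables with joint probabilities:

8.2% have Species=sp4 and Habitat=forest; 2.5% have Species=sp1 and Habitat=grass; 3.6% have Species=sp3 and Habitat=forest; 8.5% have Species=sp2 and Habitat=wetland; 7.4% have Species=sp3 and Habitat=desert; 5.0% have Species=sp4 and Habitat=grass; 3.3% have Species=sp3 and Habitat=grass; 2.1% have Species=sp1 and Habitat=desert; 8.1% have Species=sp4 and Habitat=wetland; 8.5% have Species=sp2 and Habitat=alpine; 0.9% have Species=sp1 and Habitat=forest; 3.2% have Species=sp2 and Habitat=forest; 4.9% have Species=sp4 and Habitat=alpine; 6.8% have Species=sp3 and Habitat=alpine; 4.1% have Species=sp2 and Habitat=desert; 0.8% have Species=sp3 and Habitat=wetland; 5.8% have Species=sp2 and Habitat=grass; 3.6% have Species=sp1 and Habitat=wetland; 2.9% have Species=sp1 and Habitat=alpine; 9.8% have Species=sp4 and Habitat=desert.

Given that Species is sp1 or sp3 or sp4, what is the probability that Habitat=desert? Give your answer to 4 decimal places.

0.2761

P(Species=sp1) = 0.009 + 0.025 + 0.036 + 0.021 + 0.029 = 0.120.
P(Species=sp3) = 0.036 + 0.033 + 0.008 + 0.074 + 0.068 = 0.219.
P(Species=sp4) = 0.082 + 0.050 + 0.081 + 0.098 + 0.049 = 0.360.
P(Species ∈ {sp1, sp3, sp4}) = 0.120 + 0.219 + 0.360 = 0.699; P(Habitat=desert, Species ∈ {sp1, sp3, sp4}) = 0.021 + 0.074 + 0.098 = 0.193.
P(Habitat=desert | Species ∈ {sp1, sp3, sp4}) = 0.193/0.699 = 0.2761.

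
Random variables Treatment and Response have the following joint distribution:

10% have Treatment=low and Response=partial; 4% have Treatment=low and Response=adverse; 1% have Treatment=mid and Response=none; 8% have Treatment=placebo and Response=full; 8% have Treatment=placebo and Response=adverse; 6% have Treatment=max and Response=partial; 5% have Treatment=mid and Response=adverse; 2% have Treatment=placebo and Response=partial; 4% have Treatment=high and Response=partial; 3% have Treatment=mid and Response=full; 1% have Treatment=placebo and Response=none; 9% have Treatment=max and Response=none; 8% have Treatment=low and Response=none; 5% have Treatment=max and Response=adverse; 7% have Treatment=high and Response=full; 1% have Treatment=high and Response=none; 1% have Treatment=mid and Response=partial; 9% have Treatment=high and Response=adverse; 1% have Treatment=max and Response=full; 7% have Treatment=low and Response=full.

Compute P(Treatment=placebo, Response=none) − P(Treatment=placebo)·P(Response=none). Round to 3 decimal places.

-0.028

P(Treatment=placebo) = 0.01 + 0.02 + 0.08 + 0.08 = 0.19.
P(Response=none) = 0.01 + 0.08 + 0.01 + 0.01 + 0.09 = 0.20.
P(Treatment=placebo, Response=none) − P(Treatment=placebo)P(Response=none) = 0.01 − 0.19×0.20 = -0.028.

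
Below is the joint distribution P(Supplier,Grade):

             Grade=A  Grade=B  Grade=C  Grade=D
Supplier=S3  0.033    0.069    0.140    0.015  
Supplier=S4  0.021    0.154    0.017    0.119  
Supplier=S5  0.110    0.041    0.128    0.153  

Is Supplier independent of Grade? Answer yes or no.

no

P(Supplier=S5) = 0.432 and P(Grade=B) = 0.264, so their product is 0.11405, but P(Supplier=S5, Grade=B) = 0.041. Since these differ, Supplier and Grade are not independent.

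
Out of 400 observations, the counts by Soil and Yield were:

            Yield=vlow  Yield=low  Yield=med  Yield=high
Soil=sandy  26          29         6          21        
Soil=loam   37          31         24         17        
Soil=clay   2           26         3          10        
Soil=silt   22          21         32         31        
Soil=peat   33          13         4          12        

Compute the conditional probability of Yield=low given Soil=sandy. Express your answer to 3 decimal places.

Total with Soil=sandy: 26 + 29 + 6 + 21 = 82.
P(Yield=low | Soil=sandy) = 29/82 = 0.354.

0.354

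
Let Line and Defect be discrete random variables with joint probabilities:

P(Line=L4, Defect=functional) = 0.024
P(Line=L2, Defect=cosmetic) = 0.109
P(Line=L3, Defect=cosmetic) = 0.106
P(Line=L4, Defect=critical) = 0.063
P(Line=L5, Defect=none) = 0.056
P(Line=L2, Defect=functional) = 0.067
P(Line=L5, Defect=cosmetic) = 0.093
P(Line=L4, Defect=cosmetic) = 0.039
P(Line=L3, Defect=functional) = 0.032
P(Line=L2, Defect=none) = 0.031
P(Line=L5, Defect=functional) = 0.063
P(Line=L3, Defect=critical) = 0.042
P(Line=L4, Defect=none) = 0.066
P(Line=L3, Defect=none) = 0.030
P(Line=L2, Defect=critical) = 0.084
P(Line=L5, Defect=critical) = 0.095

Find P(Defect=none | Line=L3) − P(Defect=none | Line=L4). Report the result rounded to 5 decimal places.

-0.20089

P(Line=L3) = 0.030 + 0.106 + 0.032 + 0.042 = 0.210; P(Defect=none | Line=L3) = 0.030/0.210 = 0.142857.
P(Line=L4) = 0.066 + 0.039 + 0.024 + 0.063 = 0.192; P(Defect=none | Line=L4) = 0.066/0.192 = 0.343750.
Difference = -0.20089.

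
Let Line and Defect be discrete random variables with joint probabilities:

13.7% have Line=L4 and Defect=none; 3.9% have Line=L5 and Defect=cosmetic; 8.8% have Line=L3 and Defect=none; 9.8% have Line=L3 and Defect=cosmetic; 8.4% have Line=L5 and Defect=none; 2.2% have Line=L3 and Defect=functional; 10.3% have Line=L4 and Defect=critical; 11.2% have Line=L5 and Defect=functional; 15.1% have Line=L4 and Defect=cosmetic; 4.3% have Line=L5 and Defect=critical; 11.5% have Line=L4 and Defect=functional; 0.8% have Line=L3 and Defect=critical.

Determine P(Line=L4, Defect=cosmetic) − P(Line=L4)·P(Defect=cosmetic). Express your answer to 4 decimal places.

P(Line=L4) = 0.137 + 0.151 + 0.115 + 0.103 = 0.506.
P(Defect=cosmetic) = 0.098 + 0.151 + 0.039 = 0.288.
P(Line=L4, Defect=cosmetic) − P(Line=L4)P(Defect=cosmetic) = 0.151 − 0.506×0.288 = 0.0053.

0.0053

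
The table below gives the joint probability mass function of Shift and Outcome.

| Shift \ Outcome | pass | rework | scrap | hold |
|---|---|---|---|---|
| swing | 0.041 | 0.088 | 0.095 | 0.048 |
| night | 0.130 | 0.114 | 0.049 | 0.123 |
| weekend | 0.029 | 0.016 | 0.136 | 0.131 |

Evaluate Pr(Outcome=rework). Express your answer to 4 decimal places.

P(Outcome=rework) = 0.088 + 0.114 + 0.016 = 0.218.

0.2180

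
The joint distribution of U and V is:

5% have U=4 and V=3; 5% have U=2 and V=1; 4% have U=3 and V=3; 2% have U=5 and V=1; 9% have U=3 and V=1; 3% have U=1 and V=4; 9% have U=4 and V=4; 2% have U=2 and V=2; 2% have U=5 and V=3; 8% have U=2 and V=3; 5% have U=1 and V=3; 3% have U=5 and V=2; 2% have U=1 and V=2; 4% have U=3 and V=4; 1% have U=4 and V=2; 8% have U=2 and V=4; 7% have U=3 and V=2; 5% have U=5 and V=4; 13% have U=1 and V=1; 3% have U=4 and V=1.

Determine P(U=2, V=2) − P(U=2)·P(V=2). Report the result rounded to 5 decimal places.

-0.01450

P(U=2) = 0.05 + 0.02 + 0.08 + 0.08 = 0.23.
P(V=2) = 0.02 + 0.02 + 0.07 + 0.01 + 0.03 = 0.15.
P(U=2, V=2) − P(U=2)P(V=2) = 0.02 − 0.23×0.15 = -0.01450.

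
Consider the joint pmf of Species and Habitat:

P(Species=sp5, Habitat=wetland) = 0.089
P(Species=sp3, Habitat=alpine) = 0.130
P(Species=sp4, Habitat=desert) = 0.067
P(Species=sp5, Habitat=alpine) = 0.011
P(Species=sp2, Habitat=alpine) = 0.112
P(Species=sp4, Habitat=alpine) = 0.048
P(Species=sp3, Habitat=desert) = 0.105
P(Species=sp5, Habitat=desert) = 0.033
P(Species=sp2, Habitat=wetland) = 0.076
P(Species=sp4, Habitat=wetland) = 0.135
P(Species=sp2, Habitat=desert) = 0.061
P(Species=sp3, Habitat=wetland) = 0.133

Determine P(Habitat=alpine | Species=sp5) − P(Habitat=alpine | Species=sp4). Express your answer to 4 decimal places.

-0.1093

P(Species=sp5) = 0.089 + 0.033 + 0.011 = 0.133; P(Habitat=alpine | Species=sp5) = 0.011/0.133 = 0.08271.
P(Species=sp4) = 0.135 + 0.067 + 0.048 = 0.250; P(Habitat=alpine | Species=sp4) = 0.048/0.250 = 0.19200.
Difference = -0.1093.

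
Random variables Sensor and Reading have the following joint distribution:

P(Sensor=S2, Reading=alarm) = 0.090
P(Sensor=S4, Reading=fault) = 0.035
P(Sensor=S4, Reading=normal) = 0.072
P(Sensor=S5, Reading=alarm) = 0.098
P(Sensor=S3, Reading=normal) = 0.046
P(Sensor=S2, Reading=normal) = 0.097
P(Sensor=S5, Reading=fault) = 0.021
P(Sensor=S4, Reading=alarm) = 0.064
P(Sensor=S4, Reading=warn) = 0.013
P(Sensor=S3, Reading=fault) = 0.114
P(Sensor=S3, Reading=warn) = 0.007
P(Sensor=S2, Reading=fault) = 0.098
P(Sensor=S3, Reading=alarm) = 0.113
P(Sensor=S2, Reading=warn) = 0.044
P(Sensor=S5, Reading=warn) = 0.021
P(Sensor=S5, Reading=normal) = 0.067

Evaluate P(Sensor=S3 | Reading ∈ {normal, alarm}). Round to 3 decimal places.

0.246

P(Reading=normal) = 0.097 + 0.046 + 0.072 + 0.067 = 0.282.
P(Reading=alarm) = 0.090 + 0.113 + 0.064 + 0.098 = 0.365.
P(Reading ∈ {normal, alarm}) = 0.282 + 0.365 = 0.647; P(Sensor=S3, Reading ∈ {normal, alarm}) = 0.046 + 0.113 = 0.159.
P(Sensor=S3 | Reading ∈ {normal, alarm}) = 0.159/0.647 = 0.246.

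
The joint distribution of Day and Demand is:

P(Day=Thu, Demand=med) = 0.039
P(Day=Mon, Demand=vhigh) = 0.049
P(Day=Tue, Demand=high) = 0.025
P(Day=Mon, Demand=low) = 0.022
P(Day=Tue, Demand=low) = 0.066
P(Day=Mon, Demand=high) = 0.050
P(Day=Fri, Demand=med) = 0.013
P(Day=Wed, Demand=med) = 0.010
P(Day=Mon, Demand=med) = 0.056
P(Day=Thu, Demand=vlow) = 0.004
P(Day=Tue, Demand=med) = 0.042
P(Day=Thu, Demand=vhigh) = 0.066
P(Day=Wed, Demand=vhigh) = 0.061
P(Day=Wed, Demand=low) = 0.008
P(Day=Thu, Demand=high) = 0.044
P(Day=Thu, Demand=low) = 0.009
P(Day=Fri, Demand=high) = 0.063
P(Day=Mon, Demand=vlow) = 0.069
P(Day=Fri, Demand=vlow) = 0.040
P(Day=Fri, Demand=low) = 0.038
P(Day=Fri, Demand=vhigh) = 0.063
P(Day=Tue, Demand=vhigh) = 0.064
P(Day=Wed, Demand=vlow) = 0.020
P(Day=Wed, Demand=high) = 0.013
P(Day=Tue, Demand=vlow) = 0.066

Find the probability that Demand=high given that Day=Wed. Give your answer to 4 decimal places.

0.1161

P(Day=Wed) = 0.020 + 0.008 + 0.010 + 0.013 + 0.061 = 0.112.
P(Demand=high | Day=Wed) = 0.013/0.112 = 0.1161.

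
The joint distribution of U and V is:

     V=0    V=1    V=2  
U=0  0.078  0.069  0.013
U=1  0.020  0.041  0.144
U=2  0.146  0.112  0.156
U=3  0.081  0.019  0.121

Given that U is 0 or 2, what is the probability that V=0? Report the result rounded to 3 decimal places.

P(U=0) = 0.078 + 0.069 + 0.013 = 0.160.
P(U=2) = 0.146 + 0.112 + 0.156 = 0.414.
P(U ∈ {0, 2}) = 0.160 + 0.414 = 0.574; P(V=0, U ∈ {0, 2}) = 0.078 + 0.146 = 0.224.
P(V=0 | U ∈ {0, 2}) = 0.224/0.574 = 0.390.

0.390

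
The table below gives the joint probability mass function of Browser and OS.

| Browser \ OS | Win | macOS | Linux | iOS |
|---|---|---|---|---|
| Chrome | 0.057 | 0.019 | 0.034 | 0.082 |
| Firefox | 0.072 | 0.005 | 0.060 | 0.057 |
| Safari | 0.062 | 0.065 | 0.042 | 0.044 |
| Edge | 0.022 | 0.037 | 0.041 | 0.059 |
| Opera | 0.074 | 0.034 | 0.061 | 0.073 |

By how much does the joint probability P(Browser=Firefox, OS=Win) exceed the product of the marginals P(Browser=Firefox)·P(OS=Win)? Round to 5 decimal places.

P(Browser=Firefox) = 0.072 + 0.005 + 0.060 + 0.057 = 0.194.
P(OS=Win) = 0.057 + 0.072 + 0.062 + 0.022 + 0.074 = 0.287.
P(Browser=Firefox, OS=Win) − P(Browser=Firefox)P(OS=Win) = 0.072 − 0.194×0.287 = 0.01632.

0.01632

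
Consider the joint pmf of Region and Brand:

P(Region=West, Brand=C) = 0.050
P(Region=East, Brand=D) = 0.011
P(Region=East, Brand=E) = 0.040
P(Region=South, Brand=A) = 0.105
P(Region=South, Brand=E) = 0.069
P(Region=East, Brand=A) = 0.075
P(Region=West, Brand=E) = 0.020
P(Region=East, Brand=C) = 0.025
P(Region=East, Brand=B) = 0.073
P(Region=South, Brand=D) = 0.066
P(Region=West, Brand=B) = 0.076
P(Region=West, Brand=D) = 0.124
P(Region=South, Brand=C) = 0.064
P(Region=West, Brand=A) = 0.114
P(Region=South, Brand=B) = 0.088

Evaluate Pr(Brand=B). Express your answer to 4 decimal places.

0.2370

P(Brand=B) = 0.088 + 0.073 + 0.076 = 0.237.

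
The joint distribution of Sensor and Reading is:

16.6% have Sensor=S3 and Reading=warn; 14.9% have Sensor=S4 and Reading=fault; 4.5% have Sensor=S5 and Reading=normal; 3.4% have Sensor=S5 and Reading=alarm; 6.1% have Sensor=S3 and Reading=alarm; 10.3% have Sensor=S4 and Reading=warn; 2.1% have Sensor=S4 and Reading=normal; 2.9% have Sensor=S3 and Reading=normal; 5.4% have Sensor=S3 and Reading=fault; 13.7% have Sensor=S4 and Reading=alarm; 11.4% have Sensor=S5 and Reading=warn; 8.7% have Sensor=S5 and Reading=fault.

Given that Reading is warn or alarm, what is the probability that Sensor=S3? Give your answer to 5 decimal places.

P(Reading=warn) = 0.166 + 0.103 + 0.114 = 0.383.
P(Reading=alarm) = 0.061 + 0.137 + 0.034 = 0.232.
P(Reading ∈ {warn, alarm}) = 0.383 + 0.232 = 0.615; P(Sensor=S3, Reading ∈ {warn, alarm}) = 0.166 + 0.061 = 0.227.
P(Sensor=S3 | Reading ∈ {warn, alarm}) = 0.227/0.615 = 0.36911.

0.36911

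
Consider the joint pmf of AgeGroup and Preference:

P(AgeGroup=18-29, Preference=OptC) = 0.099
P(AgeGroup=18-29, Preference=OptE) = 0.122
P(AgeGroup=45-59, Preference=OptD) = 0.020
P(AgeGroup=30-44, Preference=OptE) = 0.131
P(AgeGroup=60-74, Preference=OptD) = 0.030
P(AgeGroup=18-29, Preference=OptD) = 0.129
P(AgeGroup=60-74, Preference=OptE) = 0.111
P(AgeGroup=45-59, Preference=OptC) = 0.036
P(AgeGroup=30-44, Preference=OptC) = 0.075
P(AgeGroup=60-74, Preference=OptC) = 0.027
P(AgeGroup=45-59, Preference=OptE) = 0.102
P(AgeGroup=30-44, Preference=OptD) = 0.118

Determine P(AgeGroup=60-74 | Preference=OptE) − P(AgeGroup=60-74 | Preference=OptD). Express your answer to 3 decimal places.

0.137

P(Preference=OptE) = 0.122 + 0.131 + 0.102 + 0.111 = 0.466; P(AgeGroup=60-74 | Preference=OptE) = 0.111/0.466 = 0.2382.
P(Preference=OptD) = 0.129 + 0.118 + 0.020 + 0.030 = 0.297; P(AgeGroup=60-74 | Preference=OptD) = 0.030/0.297 = 0.1010.
Difference = 0.137.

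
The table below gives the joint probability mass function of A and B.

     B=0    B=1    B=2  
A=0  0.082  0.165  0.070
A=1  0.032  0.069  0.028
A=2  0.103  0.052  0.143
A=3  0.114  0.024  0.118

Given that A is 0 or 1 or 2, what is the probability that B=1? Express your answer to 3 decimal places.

P(A=0) = 0.082 + 0.165 + 0.070 = 0.317.
P(A=1) = 0.032 + 0.069 + 0.028 = 0.129.
P(A=2) = 0.103 + 0.052 + 0.143 = 0.298.
P(A ∈ {0, 1, 2}) = 0.317 + 0.129 + 0.298 = 0.744; P(B=1, A ∈ {0, 1, 2}) = 0.165 + 0.069 + 0.052 = 0.286.
P(B=1 | A ∈ {0, 1, 2}) = 0.286/0.744 = 0.384.

0.384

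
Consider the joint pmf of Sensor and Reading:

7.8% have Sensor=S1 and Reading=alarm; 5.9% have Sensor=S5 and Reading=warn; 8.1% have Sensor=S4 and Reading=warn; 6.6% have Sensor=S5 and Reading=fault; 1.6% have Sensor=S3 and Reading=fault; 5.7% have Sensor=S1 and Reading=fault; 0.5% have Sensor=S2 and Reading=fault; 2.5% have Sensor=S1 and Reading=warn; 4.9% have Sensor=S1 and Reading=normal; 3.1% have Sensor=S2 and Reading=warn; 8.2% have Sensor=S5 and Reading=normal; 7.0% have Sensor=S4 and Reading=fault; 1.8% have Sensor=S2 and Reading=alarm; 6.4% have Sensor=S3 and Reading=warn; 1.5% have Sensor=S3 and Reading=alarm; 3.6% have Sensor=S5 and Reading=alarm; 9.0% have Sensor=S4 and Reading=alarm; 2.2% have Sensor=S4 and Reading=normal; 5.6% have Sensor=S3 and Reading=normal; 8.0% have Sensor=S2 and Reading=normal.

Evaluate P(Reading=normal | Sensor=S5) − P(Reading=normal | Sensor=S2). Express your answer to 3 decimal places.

-0.260

P(Sensor=S5) = 0.082 + 0.059 + 0.036 + 0.066 = 0.243; P(Reading=normal | Sensor=S5) = 0.082/0.243 = 0.3374.
P(Sensor=S2) = 0.080 + 0.031 + 0.018 + 0.005 = 0.134; P(Reading=normal | Sensor=S2) = 0.080/0.134 = 0.5970.
Difference = -0.260.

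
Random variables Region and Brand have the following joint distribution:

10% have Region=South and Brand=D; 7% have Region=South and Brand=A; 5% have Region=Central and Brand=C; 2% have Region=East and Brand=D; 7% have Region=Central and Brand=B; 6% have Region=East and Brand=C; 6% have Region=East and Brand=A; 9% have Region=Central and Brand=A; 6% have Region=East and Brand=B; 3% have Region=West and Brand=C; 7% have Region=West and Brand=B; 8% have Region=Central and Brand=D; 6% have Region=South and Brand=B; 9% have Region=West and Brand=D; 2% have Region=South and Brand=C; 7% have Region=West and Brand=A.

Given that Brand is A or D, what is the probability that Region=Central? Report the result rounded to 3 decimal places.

0.293

P(Brand=A) = 0.07 + 0.06 + 0.07 + 0.09 = 0.29.
P(Brand=D) = 0.10 + 0.02 + 0.09 + 0.08 = 0.29.
P(Brand ∈ {A, D}) = 0.29 + 0.29 = 0.58; P(Region=Central, Brand ∈ {A, D}) = 0.09 + 0.08 = 0.17.
P(Region=Central | Brand ∈ {A, D}) = 0.17/0.58 = 0.293.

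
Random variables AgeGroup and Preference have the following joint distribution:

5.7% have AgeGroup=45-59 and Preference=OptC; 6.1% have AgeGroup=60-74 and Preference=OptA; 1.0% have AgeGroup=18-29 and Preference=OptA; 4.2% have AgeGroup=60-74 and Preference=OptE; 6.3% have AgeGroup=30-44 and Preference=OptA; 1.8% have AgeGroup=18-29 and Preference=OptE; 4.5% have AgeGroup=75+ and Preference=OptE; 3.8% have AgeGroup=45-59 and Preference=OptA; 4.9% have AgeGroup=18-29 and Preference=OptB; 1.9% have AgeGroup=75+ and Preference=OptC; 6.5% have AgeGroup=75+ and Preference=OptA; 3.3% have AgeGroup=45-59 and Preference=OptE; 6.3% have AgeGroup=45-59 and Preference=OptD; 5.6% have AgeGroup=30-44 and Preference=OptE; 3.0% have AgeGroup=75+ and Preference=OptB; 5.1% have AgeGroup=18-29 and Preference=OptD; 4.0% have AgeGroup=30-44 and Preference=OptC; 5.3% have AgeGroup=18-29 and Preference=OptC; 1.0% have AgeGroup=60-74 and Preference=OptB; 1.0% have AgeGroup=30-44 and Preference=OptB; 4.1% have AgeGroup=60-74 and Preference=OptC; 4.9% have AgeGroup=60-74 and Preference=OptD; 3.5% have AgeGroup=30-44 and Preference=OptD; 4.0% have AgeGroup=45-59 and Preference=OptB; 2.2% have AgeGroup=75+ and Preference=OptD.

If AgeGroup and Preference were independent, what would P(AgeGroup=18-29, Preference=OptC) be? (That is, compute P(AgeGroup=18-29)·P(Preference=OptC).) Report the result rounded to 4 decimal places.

P(AgeGroup=18-29) = 0.010 + 0.049 + 0.053 + 0.051 + 0.018 = 0.181.
P(Preference=OptC) = 0.053 + 0.040 + 0.057 + 0.041 + 0.019 = 0.210.
Product: 0.181 × 0.210 = 0.0380.

0.0380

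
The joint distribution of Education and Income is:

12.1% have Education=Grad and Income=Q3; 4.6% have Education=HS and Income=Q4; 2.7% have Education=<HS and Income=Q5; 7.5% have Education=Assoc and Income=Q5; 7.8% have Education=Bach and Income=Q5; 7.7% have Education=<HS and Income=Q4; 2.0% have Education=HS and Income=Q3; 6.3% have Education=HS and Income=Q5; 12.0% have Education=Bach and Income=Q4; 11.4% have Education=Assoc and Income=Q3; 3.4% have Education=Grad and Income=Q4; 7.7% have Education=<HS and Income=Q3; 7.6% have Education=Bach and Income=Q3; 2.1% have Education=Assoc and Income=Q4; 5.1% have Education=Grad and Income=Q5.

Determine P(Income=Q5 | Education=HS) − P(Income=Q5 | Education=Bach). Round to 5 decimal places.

P(Education=HS) = 0.020 + 0.046 + 0.063 = 0.129; P(Income=Q5 | Education=HS) = 0.063/0.129 = 0.488372.
P(Education=Bach) = 0.076 + 0.120 + 0.078 = 0.274; P(Income=Q5 | Education=Bach) = 0.078/0.274 = 0.284672.
Difference = 0.20370.

0.20370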